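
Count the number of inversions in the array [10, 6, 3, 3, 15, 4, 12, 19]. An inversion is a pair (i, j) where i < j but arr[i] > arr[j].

Finding inversions in [10, 6, 3, 3, 15, 4, 12, 19]:

(0, 1): arr[0]=10 > arr[1]=6
(0, 2): arr[0]=10 > arr[2]=3
(0, 3): arr[0]=10 > arr[3]=3
(0, 5): arr[0]=10 > arr[5]=4
(1, 2): arr[1]=6 > arr[2]=3
(1, 3): arr[1]=6 > arr[3]=3
(1, 5): arr[1]=6 > arr[5]=4
(4, 5): arr[4]=15 > arr[5]=4
(4, 6): arr[4]=15 > arr[6]=12

Total inversions: 9

The array has 9 inversion(s): (0,1), (0,2), (0,3), (0,5), (1,2), (1,3), (1,5), (4,5), (4,6). Each pair (i,j) satisfies i < j and arr[i] > arr[j].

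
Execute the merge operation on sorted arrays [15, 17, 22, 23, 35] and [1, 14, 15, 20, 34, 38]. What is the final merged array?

Merging process:

Compare 15 vs 1: take 1 from right. Merged: [1]
Compare 15 vs 14: take 14 from right. Merged: [1, 14]
Compare 15 vs 15: take 15 from left. Merged: [1, 14, 15]
Compare 17 vs 15: take 15 from right. Merged: [1, 14, 15, 15]
Compare 17 vs 20: take 17 from left. Merged: [1, 14, 15, 15, 17]
Compare 22 vs 20: take 20 from right. Merged: [1, 14, 15, 15, 17, 20]
Compare 22 vs 34: take 22 from left. Merged: [1, 14, 15, 15, 17, 20, 22]
Compare 23 vs 34: take 23 from left. Merged: [1, 14, 15, 15, 17, 20, 22, 23]
Compare 35 vs 34: take 34 from right. Merged: [1, 14, 15, 15, 17, 20, 22, 23, 34]
Compare 35 vs 38: take 35 from left. Merged: [1, 14, 15, 15, 17, 20, 22, 23, 34, 35]
Append remaining from right: [38]. Merged: [1, 14, 15, 15, 17, 20, 22, 23, 34, 35, 38]

Final merged array: [1, 14, 15, 15, 17, 20, 22, 23, 34, 35, 38]
Total comparisons: 10

The merged array is [1, 14, 15, 15, 17, 20, 22, 23, 34, 35, 38], requiring 10 comparisons. The merge step runs in O(n) time where n is the total number of elements.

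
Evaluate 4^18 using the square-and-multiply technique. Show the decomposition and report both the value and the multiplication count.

Computing 4^18 by squaring (build up from 4^1; each line after the first costs one multiplication):

4^1 = 4
4^2 = (4^1)^2 = 4^2 = 16
4^4 = (4^2)^2 = 16^2 = 256
4^8 = (4^4)^2 = 256^2 = 65536
4^9 = 4 * 4^8 = 4 * 65536 = 262144
4^18 = (4^9)^2 = 262144^2 = 68719476736

Result: 68719476736
Multiplications needed: 5 (5 lines after 4^1)

4^18 = 68719476736. Using exponentiation by squaring, this requires 5 multiplications. The key idea: if the exponent is even, square the half-power; if odd, multiply by the base once.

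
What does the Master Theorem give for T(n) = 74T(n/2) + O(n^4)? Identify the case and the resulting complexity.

Master Theorem for T(n) = 74T(n/2) + O(n^4):

a = 74, b = 2, c = 4
log_b(a) = log_2(74) = 6.2095

Case 1: c = 4 < log_2(74) = 6.2095
T(n) = O(n^(log_2 74))

For T(n) = 74T(n/2) + O(n^4): log_2(74) = 6.2095. This is Case 1 of the Master Theorem (c < log_b(a), work dominated by leaves), giving O(n^(log_2 74)).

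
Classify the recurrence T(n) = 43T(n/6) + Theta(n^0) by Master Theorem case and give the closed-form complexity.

Master Theorem for T(n) = 43T(n/6) + O(n^0):

a = 43, b = 6, c = 0
log_b(a) = log_6(43) = 2.0992

Case 1: c = 0 < log_6(43) = 2.0992
T(n) = O(n^(log_6 43))

For T(n) = 43T(n/6) + O(n^0): log_6(43) = 2.0992. This is Case 1 of the Master Theorem (c < log_b(a), work dominated by leaves), giving O(n^(log_6 43)).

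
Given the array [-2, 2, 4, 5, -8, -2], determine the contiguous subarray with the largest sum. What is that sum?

Using Kadane's algorithm on [-2, 2, 4, 5, -8, -2]:

Scanning through the array:
Position 1 (value 2): max_ending_here = 2, max_so_far = 2
Position 2 (value 4): max_ending_here = 6, max_so_far = 6
Position 3 (value 5): max_ending_here = 11, max_so_far = 11
Position 4 (value -8): max_ending_here = 3, max_so_far = 11
Position 5 (value -2): max_ending_here = 1, max_so_far = 11

Maximum subarray: [2, 4, 5]
Maximum sum: 11

The maximum subarray is [2, 4, 5] with sum 11. This subarray runs from index 1 to index 3.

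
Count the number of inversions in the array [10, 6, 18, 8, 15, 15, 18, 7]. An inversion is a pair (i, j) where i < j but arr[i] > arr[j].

Finding inversions in [10, 6, 18, 8, 15, 15, 18, 7]:

(0, 1): arr[0]=10 > arr[1]=6
(0, 3): arr[0]=10 > arr[3]=8
(0, 7): arr[0]=10 > arr[7]=7
(2, 3): arr[2]=18 > arr[3]=8
(2, 4): arr[2]=18 > arr[4]=15
(2, 5): arr[2]=18 > arr[5]=15
(2, 7): arr[2]=18 > arr[7]=7
(3, 7): arr[3]=8 > arr[7]=7
(4, 7): arr[4]=15 > arr[7]=7
(5, 7): arr[5]=15 > arr[7]=7
(6, 7): arr[6]=18 > arr[7]=7

Total inversions: 11

The array has 11 inversion(s): (0,1), (0,3), (0,7), (2,3), (2,4), (2,5), (2,7), (3,7), (4,7), (5,7), (6,7). Each pair (i,j) satisfies i < j and arr[i] > arr[j].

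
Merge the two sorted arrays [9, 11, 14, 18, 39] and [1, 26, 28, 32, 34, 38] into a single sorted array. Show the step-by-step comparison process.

Merging process:

Compare 9 vs 1: take 1 from right. Merged: [1]
Compare 9 vs 26: take 9 from left. Merged: [1, 9]
Compare 11 vs 26: take 11 from left. Merged: [1, 9, 11]
Compare 14 vs 26: take 14 from left. Merged: [1, 9, 11, 14]
Compare 18 vs 26: take 18 from left. Merged: [1, 9, 11, 14, 18]
Compare 39 vs 26: take 26 from right. Merged: [1, 9, 11, 14, 18, 26]
Compare 39 vs 28: take 28 from right. Merged: [1, 9, 11, 14, 18, 26, 28]
Compare 39 vs 32: take 32 from right. Merged: [1, 9, 11, 14, 18, 26, 28, 32]
Compare 39 vs 34: take 34 from right. Merged: [1, 9, 11, 14, 18, 26, 28, 32, 34]
Compare 39 vs 38: take 38 from right. Merged: [1, 9, 11, 14, 18, 26, 28, 32, 34, 38]
Append remaining from left: [39]. Merged: [1, 9, 11, 14, 18, 26, 28, 32, 34, 38, 39]

Final merged array: [1, 9, 11, 14, 18, 26, 28, 32, 34, 38, 39]
Total comparisons: 10

The merged array is [1, 9, 11, 14, 18, 26, 28, 32, 34, 38, 39], requiring 10 comparisons. The merge step runs in O(n) time where n is the total number of elements.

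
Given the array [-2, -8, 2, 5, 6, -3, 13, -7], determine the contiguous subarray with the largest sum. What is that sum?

Using Kadane's algorithm on [-2, -8, 2, 5, 6, -3, 13, -7]:

Scanning through the array:
Position 1 (value -8): max_ending_here = -8, max_so_far = -2
Position 2 (value 2): max_ending_here = 2, max_so_far = 2
Position 3 (value 5): max_ending_here = 7, max_so_far = 7
Position 4 (value 6): max_ending_here = 13, max_so_far = 13
Position 5 (value -3): max_ending_here = 10, max_so_far = 13
Position 6 (value 13): max_ending_here = 23, max_so_far = 23
Position 7 (value -7): max_ending_here = 16, max_so_far = 23

Maximum subarray: [2, 5, 6, -3, 13]
Maximum sum: 23

The maximum subarray is [2, 5, 6, -3, 13] with sum 23. This subarray runs from index 2 to index 6.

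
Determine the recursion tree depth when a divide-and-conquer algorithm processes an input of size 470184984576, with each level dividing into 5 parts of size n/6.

For divide and conquer with division factor 6:

Problem sizes at each level:
Level 0: 470184984576
Level 1: 78364164096
Level 2: 13060694016
Level 3: 2176782336
Level 4: 362797056
Level 5: 60466176
Level 6: 10077696
Level 7: 1679616
Level 8: 279936
Level 9: 46656
Level 10: 7776
Level 11: 1296
Level 12: 216
Level 13: 36
Level 14: 6
Level 15: 1

The root is level 0 and the size-1 base case is level 15 (the tree spans levels 0 through 15, i.e. 16 levels counting the root), so the depth is the number of divisions: log_6(470184984576) = 15

The recursion tree depth is log_6(470184984576) = 15. At each level, the problem size is divided by 6, so it takes 15 divisions to reduce to a base case of size 1. The algorithm makes 5 recursive calls at each level.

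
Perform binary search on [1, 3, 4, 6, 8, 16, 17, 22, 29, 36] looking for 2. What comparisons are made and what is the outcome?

Binary search for 2 in [1, 3, 4, 6, 8, 16, 17, 22, 29, 36]:

lo=0, hi=9, mid=4, arr[mid]=8 -> 8 > 2, search left half
lo=0, hi=3, mid=1, arr[mid]=3 -> 3 > 2, search left half
lo=0, hi=0, mid=0, arr[mid]=1 -> 1 < 2, search right half
lo=1 > hi=0, target 2 not found

Binary search determines that 2 is not in the array after 3 comparisons. The search space was exhausted without finding the target.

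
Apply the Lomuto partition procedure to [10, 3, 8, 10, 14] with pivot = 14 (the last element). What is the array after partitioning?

Lomuto partition with pivot = 14:

Initial array: [10, 3, 8, 10, 14]

arr[0]=10 <= 14: swap with position 0, array becomes [10, 3, 8, 10, 14]
arr[1]=3 <= 14: swap with position 1, array becomes [10, 3, 8, 10, 14]
arr[2]=8 <= 14: swap with position 2, array becomes [10, 3, 8, 10, 14]
arr[3]=10 <= 14: swap with position 3, array becomes [10, 3, 8, 10, 14]

Place pivot at position 4: [10, 3, 8, 10, 14]
Pivot position: 4

After partitioning with pivot 14, the array becomes [10, 3, 8, 10, 14]. The pivot is placed at index 4. All elements to the left of the pivot are <= 14, and all elements to the right are > 14.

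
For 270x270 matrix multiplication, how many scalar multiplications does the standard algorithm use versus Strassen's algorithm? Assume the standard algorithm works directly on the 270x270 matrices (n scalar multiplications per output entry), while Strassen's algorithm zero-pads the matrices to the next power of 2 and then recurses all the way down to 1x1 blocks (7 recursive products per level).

Matrix multiplication for 270x270 matrices:

Strassen's algorithm requires power-of-2 dimensions. Pad 270x270 to 512x512 (next power of 2).

Standard algorithm: 270^3 = 19683000 multiplications
Strassen's algorithm: 7^(log2(512)) = 7^9 = 40353607 multiplications
Difference: 19683000 - 40353607 = -20670607 (Strassen uses MORE here due to padding overhead — for small or just-over-power-of-2 n, padding can outweigh the per-level savings)

Standard: 19683000 multiplications (270^3). Strassen: 40353607 multiplications (7^9, after padding to 512x512). Strassen reduces 8 recursive multiplications to 7 at each level.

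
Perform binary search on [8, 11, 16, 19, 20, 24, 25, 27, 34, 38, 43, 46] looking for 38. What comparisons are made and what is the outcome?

Binary search for 38 in [8, 11, 16, 19, 20, 24, 25, 27, 34, 38, 43, 46]:

lo=0, hi=11, mid=5, arr[mid]=24 -> 24 < 38, search right half
lo=6, hi=11, mid=8, arr[mid]=34 -> 34 < 38, search right half
lo=9, hi=11, mid=10, arr[mid]=43 -> 43 > 38, search left half
lo=9, hi=9, mid=9, arr[mid]=38 -> Found target at index 9!

Binary search finds 38 at index 9 after 4 comparisons. The search repeatedly halves the search space by comparing with the middle element.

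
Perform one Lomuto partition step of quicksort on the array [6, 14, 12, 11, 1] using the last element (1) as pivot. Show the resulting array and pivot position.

Lomuto partition with pivot = 1:

Initial array: [6, 14, 12, 11, 1]

arr[0]=6 > 1: no swap
arr[1]=14 > 1: no swap
arr[2]=12 > 1: no swap
arr[3]=11 > 1: no swap

Place pivot at position 0: [1, 14, 12, 11, 6]
Pivot position: 0

After partitioning with pivot 1, the array becomes [1, 14, 12, 11, 6]. The pivot is placed at index 0. All elements to the left of the pivot are <= 1, and all elements to the right are > 1.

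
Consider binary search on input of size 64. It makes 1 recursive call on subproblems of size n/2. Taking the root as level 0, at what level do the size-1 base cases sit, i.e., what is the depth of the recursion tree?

For divide and conquer with division factor 2:

Problem sizes at each level:
Level 0: 64
Level 1: 32
Level 2: 16
Level 3: 8
Level 4: 4
Level 5: 2
Level 6: 1

The root is level 0 and the size-1 base case is level 6 (the tree spans levels 0 through 6, i.e. 7 levels counting the root), so the depth is the number of divisions: log_2(64) = 6

The recursion tree depth is log_2(64) = 6. At each level, the problem size is divided by 2, so it takes 6 divisions to reduce to a base case of size 1. The algorithm makes 1 recursive call at each level.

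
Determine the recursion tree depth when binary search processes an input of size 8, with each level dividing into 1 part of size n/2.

For divide and conquer with division factor 2:

Problem sizes at each level:
Level 0: 8
Level 1: 4
Level 2: 2
Level 3: 1

The root is level 0 and the size-1 base case is level 3 (the tree spans levels 0 through 3, i.e. 4 levels counting the root), so the depth is the number of divisions: log_2(8) = 3

The recursion tree depth is log_2(8) = 3. At each level, the problem size is divided by 2, so it takes 3 divisions to reduce to a base case of size 1. The algorithm makes 1 recursive call at each level.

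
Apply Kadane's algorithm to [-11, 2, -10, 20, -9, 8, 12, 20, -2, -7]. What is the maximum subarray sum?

Using Kadane's algorithm on [-11, 2, -10, 20, -9, 8, 12, 20, -2, -7]:

Scanning through the array:
Position 1 (value 2): max_ending_here = 2, max_so_far = 2
Position 2 (value -10): max_ending_here = -8, max_so_far = 2
Position 3 (value 20): max_ending_here = 20, max_so_far = 20
Position 4 (value -9): max_ending_here = 11, max_so_far = 20
Position 5 (value 8): max_ending_here = 19, max_so_far = 20
Position 6 (value 12): max_ending_here = 31, max_so_far = 31
Position 7 (value 20): max_ending_here = 51, max_so_far = 51
Position 8 (value -2): max_ending_here = 49, max_so_far = 51
Position 9 (value -7): max_ending_here = 42, max_so_far = 51

Maximum subarray: [20, -9, 8, 12, 20]
Maximum sum: 51

The maximum subarray is [20, -9, 8, 12, 20] with sum 51. This subarray runs from index 3 to index 7.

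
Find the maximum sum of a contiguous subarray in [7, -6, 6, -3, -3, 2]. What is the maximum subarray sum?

Using Kadane's algorithm on [7, -6, 6, -3, -3, 2]:

Scanning through the array:
Position 1 (value -6): max_ending_here = 1, max_so_far = 7
Position 2 (value 6): max_ending_here = 7, max_so_far = 7
Position 3 (value -3): max_ending_here = 4, max_so_far = 7
Position 4 (value -3): max_ending_here = 1, max_so_far = 7
Position 5 (value 2): max_ending_here = 3, max_so_far = 7

Maximum subarray: [7]
Maximum sum: 7

The maximum subarray is [7] with sum 7. This subarray runs from index 0 to index 0.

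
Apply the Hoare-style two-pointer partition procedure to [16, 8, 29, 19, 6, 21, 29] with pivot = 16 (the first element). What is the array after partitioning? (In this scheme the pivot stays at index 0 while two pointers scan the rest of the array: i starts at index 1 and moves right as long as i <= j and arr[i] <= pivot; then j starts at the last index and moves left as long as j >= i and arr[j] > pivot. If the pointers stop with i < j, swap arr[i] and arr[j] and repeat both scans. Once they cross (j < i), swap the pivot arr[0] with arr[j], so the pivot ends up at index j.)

Hoare-style two-pointer partition with pivot = 16:

Initial array: [16, 8, 29, 19, 6, 21, 29]

Pointers start at i = 1, j = 6.
i stops at index 2 (arr[2]=29 > 16), j stops at index 4 (arr[4]=6 <= 16): swap arr[2] and arr[4], array becomes [16, 8, 6, 19, 29, 21, 29]
i ends at 3, j ends at 2: the pointers have crossed (j < i), so scanning stops.

Swap pivot arr[0] with arr[2] to place pivot at position 2: [6, 8, 16, 19, 29, 21, 29]
Pivot position: 2

After partitioning with pivot 16, the array becomes [6, 8, 16, 19, 29, 21, 29]. The pivot is placed at index 2. All elements to the left of the pivot are <= 16, and all elements to the right are > 16.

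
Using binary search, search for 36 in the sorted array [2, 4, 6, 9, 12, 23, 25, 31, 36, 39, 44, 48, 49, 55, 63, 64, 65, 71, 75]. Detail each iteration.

Binary search for 36 in [2, 4, 6, 9, 12, 23, 25, 31, 36, 39, 44, 48, 49, 55, 63, 64, 65, 71, 75]:

lo=0, hi=18, mid=9, arr[mid]=39 -> 39 > 36, search left half
lo=0, hi=8, mid=4, arr[mid]=12 -> 12 < 36, search right half
lo=5, hi=8, mid=6, arr[mid]=25 -> 25 < 36, search right half
lo=7, hi=8, mid=7, arr[mid]=31 -> 31 < 36, search right half
lo=8, hi=8, mid=8, arr[mid]=36 -> Found target at index 8!

Binary search finds 36 at index 8 after 5 comparisons. The search repeatedly halves the search space by comparing with the middle element.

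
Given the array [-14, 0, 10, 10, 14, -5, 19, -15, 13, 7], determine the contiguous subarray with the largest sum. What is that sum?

Using Kadane's algorithm on [-14, 0, 10, 10, 14, -5, 19, -15, 13, 7]:

Scanning through the array:
Position 1 (value 0): max_ending_here = 0, max_so_far = 0
Position 2 (value 10): max_ending_here = 10, max_so_far = 10
Position 3 (value 10): max_ending_here = 20, max_so_far = 20
Position 4 (value 14): max_ending_here = 34, max_so_far = 34
Position 5 (value -5): max_ending_here = 29, max_so_far = 34
Position 6 (value 19): max_ending_here = 48, max_so_far = 48
Position 7 (value -15): max_ending_here = 33, max_so_far = 48
Position 8 (value 13): max_ending_here = 46, max_so_far = 48
Position 9 (value 7): max_ending_here = 53, max_so_far = 53

Maximum subarray: [0, 10, 10, 14, -5, 19, -15, 13, 7]
Maximum sum: 53

The maximum subarray is [0, 10, 10, 14, -5, 19, -15, 13, 7] with sum 53. This subarray runs from index 1 to index 9.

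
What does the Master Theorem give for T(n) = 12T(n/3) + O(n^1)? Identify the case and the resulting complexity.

Master Theorem for T(n) = 12T(n/3) + O(n^1):

a = 12, b = 3, c = 1
log_b(a) = log_3(12) = 2.2619

Case 1: c = 1 < log_3(12) = 2.2619
T(n) = O(n^(log_3 12))

For T(n) = 12T(n/3) + O(n^1): log_3(12) = 2.2619. This is Case 1 of the Master Theorem (c < log_b(a), work dominated by leaves), giving O(n^(log_3 12)).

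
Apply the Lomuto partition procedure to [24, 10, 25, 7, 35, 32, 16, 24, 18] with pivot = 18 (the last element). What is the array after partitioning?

Lomuto partition with pivot = 18:

Initial array: [24, 10, 25, 7, 35, 32, 16, 24, 18]

arr[0]=24 > 18: no swap
arr[1]=10 <= 18: swap with position 0, array becomes [10, 24, 25, 7, 35, 32, 16, 24, 18]
arr[2]=25 > 18: no swap
arr[3]=7 <= 18: swap with position 1, array becomes [10, 7, 25, 24, 35, 32, 16, 24, 18]
arr[4]=35 > 18: no swap
arr[5]=32 > 18: no swap
arr[6]=16 <= 18: swap with position 2, array becomes [10, 7, 16, 24, 35, 32, 25, 24, 18]
arr[7]=24 > 18: no swap

Place pivot at position 3: [10, 7, 16, 18, 35, 32, 25, 24, 24]
Pivot position: 3

After partitioning with pivot 18, the array becomes [10, 7, 16, 18, 35, 32, 25, 24, 24]. The pivot is placed at index 3. All elements to the left of the pivot are <= 18, and all elements to the right are > 18.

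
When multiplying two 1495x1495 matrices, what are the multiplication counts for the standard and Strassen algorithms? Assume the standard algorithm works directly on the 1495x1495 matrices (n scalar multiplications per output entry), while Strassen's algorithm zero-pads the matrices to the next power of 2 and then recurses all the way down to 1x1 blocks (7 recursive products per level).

Matrix multiplication for 1495x1495 matrices:

Strassen's algorithm requires power-of-2 dimensions. Pad 1495x1495 to 2048x2048 (next power of 2).

Standard algorithm: 1495^3 = 3341362375 multiplications
Strassen's algorithm: 7^(log2(2048)) = 7^11 = 1977326743 multiplications
Savings: 3341362375 - 1977326743 = 1364035632 multiplications

Standard: 3341362375 multiplications (1495^3). Strassen: 1977326743 multiplications (7^11, after padding to 2048x2048). Strassen reduces 8 recursive multiplications to 7 at each level.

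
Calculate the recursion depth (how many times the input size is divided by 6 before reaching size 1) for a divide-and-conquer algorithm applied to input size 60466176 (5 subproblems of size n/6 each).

For divide and conquer with division factor 6:

Problem sizes at each level:
Level 0: 60466176
Level 1: 10077696
Level 2: 1679616
Level 3: 279936
Level 4: 46656
Level 5: 7776
Level 6: 1296
Level 7: 216
Level 8: 36
Level 9: 6
Level 10: 1

The root is level 0 and the size-1 base case is level 10 (the tree spans levels 0 through 10, i.e. 11 levels counting the root), so the depth is the number of divisions: log_6(60466176) = 10

The recursion tree depth is log_6(60466176) = 10. At each level, the problem size is divided by 6, so it takes 10 divisions to reduce to a base case of size 1. The algorithm makes 5 recursive calls at each level.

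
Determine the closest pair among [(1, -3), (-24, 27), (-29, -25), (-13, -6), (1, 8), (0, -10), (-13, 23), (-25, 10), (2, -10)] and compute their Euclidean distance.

Computing all pairwise distances among 9 points:

d((1, -3), (-24, 27)) = 39.0512
d((1, -3), (-29, -25)) = 37.2022
d((1, -3), (-13, -6)) = 14.3178
d((1, -3), (1, 8)) = 11.0
d((1, -3), (0, -10)) = 7.0711
d((1, -3), (-13, 23)) = 29.5296
d((1, -3), (-25, 10)) = 29.0689
d((1, -3), (2, -10)) = 7.0711
d((-24, 27), (-29, -25)) = 52.2398
d((-24, 27), (-13, -6)) = 34.7851
d((-24, 27), (1, 8)) = 31.4006
d((-24, 27), (0, -10)) = 44.1022
d((-24, 27), (-13, 23)) = 11.7047
d((-24, 27), (-25, 10)) = 17.0294
d((-24, 27), (2, -10)) = 45.2217
d((-29, -25), (-13, -6)) = 24.8395
d((-29, -25), (1, 8)) = 44.5982
d((-29, -25), (0, -10)) = 32.6497
d((-29, -25), (-13, 23)) = 50.5964
d((-29, -25), (-25, 10)) = 35.2278
d((-29, -25), (2, -10)) = 34.4384
d((-13, -6), (1, 8)) = 19.799
d((-13, -6), (0, -10)) = 13.6015
d((-13, -6), (-13, 23)) = 29.0
d((-13, -6), (-25, 10)) = 20.0
d((-13, -6), (2, -10)) = 15.5242
d((1, 8), (0, -10)) = 18.0278
d((1, 8), (-13, 23)) = 20.5183
d((1, 8), (-25, 10)) = 26.0768
d((1, 8), (2, -10)) = 18.0278
d((0, -10), (-13, 23)) = 35.4683
d((0, -10), (-25, 10)) = 32.0156
d((0, -10), (2, -10)) = 2.0 <-- minimum
d((-13, 23), (-25, 10)) = 17.6918
d((-13, 23), (2, -10)) = 36.2491
d((-25, 10), (2, -10)) = 33.6006

Closest pair: (0, -10) and (2, -10) with distance 2.0

The closest pair is (0, -10) and (2, -10) with Euclidean distance 2.0. For 9 points, brute-force pairwise comparison is shown above. For large n, the divide-and-conquer algorithm (sort by x, recurse on halves, check the dividing strip) achieves O(n log n).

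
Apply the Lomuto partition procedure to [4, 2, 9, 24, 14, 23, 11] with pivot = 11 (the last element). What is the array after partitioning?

Lomuto partition with pivot = 11:

Initial array: [4, 2, 9, 24, 14, 23, 11]

arr[0]=4 <= 11: swap with position 0, array becomes [4, 2, 9, 24, 14, 23, 11]
arr[1]=2 <= 11: swap with position 1, array becomes [4, 2, 9, 24, 14, 23, 11]
arr[2]=9 <= 11: swap with position 2, array becomes [4, 2, 9, 24, 14, 23, 11]
arr[3]=24 > 11: no swap
arr[4]=14 > 11: no swap
arr[5]=23 > 11: no swap

Place pivot at position 3: [4, 2, 9, 11, 14, 23, 24]
Pivot position: 3

After partitioning with pivot 11, the array becomes [4, 2, 9, 11, 14, 23, 24]. The pivot is placed at index 3. All elements to the left of the pivot are <= 11, and all elements to the right are > 11.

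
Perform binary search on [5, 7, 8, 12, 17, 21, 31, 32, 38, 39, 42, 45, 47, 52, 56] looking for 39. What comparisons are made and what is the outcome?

Binary search for 39 in [5, 7, 8, 12, 17, 21, 31, 32, 38, 39, 42, 45, 47, 52, 56]:

lo=0, hi=14, mid=7, arr[mid]=32 -> 32 < 39, search right half
lo=8, hi=14, mid=11, arr[mid]=45 -> 45 > 39, search left half
lo=8, hi=10, mid=9, arr[mid]=39 -> Found target at index 9!

Binary search finds 39 at index 9 after 3 comparisons. The search repeatedly halves the search space by comparing with the middle element.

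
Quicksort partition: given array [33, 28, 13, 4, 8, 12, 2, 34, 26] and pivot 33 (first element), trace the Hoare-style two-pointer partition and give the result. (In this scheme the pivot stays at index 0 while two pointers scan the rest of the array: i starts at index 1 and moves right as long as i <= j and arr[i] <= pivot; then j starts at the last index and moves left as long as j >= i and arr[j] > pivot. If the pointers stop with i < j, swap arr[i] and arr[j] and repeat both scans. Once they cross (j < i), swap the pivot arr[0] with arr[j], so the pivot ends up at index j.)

Hoare-style two-pointer partition with pivot = 33:

Initial array: [33, 28, 13, 4, 8, 12, 2, 34, 26]

Pointers start at i = 1, j = 8.
i stops at index 7 (arr[7]=34 > 33), j stops at index 8 (arr[8]=26 <= 33): swap arr[7] and arr[8], array becomes [33, 28, 13, 4, 8, 12, 2, 26, 34]
i ends at 8, j ends at 7: the pointers have crossed (j < i), so scanning stops.

Swap pivot arr[0] with arr[7] to place pivot at position 7: [26, 28, 13, 4, 8, 12, 2, 33, 34]
Pivot position: 7

After partitioning with pivot 33, the array becomes [26, 28, 13, 4, 8, 12, 2, 33, 34]. The pivot is placed at index 7. All elements to the left of the pivot are <= 33, and all elements to the right are > 33.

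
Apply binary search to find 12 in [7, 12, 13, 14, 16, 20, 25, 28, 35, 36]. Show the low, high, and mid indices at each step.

Binary search for 12 in [7, 12, 13, 14, 16, 20, 25, 28, 35, 36]:

lo=0, hi=9, mid=4, arr[mid]=16 -> 16 > 12, search left half
lo=0, hi=3, mid=1, arr[mid]=12 -> Found target at index 1!

Binary search finds 12 at index 1 after 2 comparisons. The search repeatedly halves the search space by comparing with the middle element.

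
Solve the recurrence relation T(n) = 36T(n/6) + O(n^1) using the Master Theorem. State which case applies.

Master Theorem for T(n) = 36T(n/6) + O(n^1):

a = 36, b = 6, c = 1
log_b(a) = log_6(36) = 2.0000

Case 1: c = 1 < log_6(36) = 2.0000
T(n) = O(n^(log_6 36)) = O(n^2)

For T(n) = 36T(n/6) + O(n^1): log_6(36) = 2.0000. This is Case 1 of the Master Theorem (c < log_b(a), work dominated by leaves), giving O(n^2).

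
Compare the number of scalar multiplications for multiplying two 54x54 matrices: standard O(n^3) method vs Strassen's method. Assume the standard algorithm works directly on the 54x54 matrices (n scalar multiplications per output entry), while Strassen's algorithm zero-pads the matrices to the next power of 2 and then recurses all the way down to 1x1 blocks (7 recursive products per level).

Matrix multiplication for 54x54 matrices:

Strassen's algorithm requires power-of-2 dimensions. Pad 54x54 to 64x64 (next power of 2).

Standard algorithm: 54^3 = 157464 multiplications
Strassen's algorithm: 7^(log2(64)) = 7^6 = 117649 multiplications
Savings: 157464 - 117649 = 39815 multiplications

Standard: 157464 multiplications (54^3). Strassen: 117649 multiplications (7^6, after padding to 64x64). Strassen reduces 8 recursive multiplications to 7 at each level.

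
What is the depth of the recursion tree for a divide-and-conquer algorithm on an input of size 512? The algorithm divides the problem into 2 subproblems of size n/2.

For divide and conquer with division factor 2:

Problem sizes at each level:
Level 0: 512
Level 1: 256
Level 2: 128
Level 3: 64
Level 4: 32
Level 5: 16
Level 6: 8
Level 7: 4
Level 8: 2
Level 9: 1

The root is level 0 and the size-1 base case is level 9 (the tree spans levels 0 through 9, i.e. 10 levels counting the root), so the depth is the number of divisions: log_2(512) = 9

The recursion tree depth is log_2(512) = 9. At each level, the problem size is divided by 2, so it takes 9 divisions to reduce to a base case of size 1. The algorithm makes 2 recursive calls at each level.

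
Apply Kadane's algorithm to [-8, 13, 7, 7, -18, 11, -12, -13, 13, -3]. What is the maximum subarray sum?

Using Kadane's algorithm on [-8, 13, 7, 7, -18, 11, -12, -13, 13, -3]:

Scanning through the array:
Position 1 (value 13): max_ending_here = 13, max_so_far = 13
Position 2 (value 7): max_ending_here = 20, max_so_far = 20
Position 3 (value 7): max_ending_here = 27, max_so_far = 27
Position 4 (value -18): max_ending_here = 9, max_so_far = 27
Position 5 (value 11): max_ending_here = 20, max_so_far = 27
Position 6 (value -12): max_ending_here = 8, max_so_far = 27
Position 7 (value -13): max_ending_here = -5, max_so_far = 27
Position 8 (value 13): max_ending_here = 13, max_so_far = 27
Position 9 (value -3): max_ending_here = 10, max_so_far = 27

Maximum subarray: [13, 7, 7]
Maximum sum: 27

The maximum subarray is [13, 7, 7] with sum 27. This subarray runs from index 1 to index 3.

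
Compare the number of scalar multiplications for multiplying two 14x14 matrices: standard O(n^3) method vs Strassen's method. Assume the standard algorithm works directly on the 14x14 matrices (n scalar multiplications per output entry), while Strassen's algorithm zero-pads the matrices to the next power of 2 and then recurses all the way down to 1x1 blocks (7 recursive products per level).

Matrix multiplication for 14x14 matrices:

Strassen's algorithm requires power-of-2 dimensions. Pad 14x14 to 16x16 (next power of 2).

Standard algorithm: 14^3 = 2744 multiplications
Strassen's algorithm: 7^(log2(16)) = 7^4 = 2401 multiplications
Savings: 2744 - 2401 = 343 multiplications

Standard: 2744 multiplications (14^3). Strassen: 2401 multiplications (7^4, after padding to 16x16). Strassen reduces 8 recursive multiplications to 7 at each level.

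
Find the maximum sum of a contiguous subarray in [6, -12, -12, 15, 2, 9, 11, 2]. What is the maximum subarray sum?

Using Kadane's algorithm on [6, -12, -12, 15, 2, 9, 11, 2]:

Scanning through the array:
Position 1 (value -12): max_ending_here = -6, max_so_far = 6
Position 2 (value -12): max_ending_here = -12, max_so_far = 6
Position 3 (value 15): max_ending_here = 15, max_so_far = 15
Position 4 (value 2): max_ending_here = 17, max_so_far = 17
Position 5 (value 9): max_ending_here = 26, max_so_far = 26
Position 6 (value 11): max_ending_here = 37, max_so_far = 37
Position 7 (value 2): max_ending_here = 39, max_so_far = 39

Maximum subarray: [15, 2, 9, 11, 2]
Maximum sum: 39

The maximum subarray is [15, 2, 9, 11, 2] with sum 39. This subarray runs from index 3 to index 7.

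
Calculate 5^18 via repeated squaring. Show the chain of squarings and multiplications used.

Computing 5^18 by squaring (build up from 5^1; each line after the first costs one multiplication):

5^1 = 5
5^2 = (5^1)^2 = 5^2 = 25
5^4 = (5^2)^2 = 25^2 = 625
5^8 = (5^4)^2 = 625^2 = 390625
5^9 = 5 * 5^8 = 5 * 390625 = 1953125
5^18 = (5^9)^2 = 1953125^2 = 3814697265625

Result: 3814697265625
Multiplications needed: 5 (5 lines after 5^1)

5^18 = 3814697265625. Using exponentiation by squaring, this requires 5 multiplications. The key idea: if the exponent is even, square the half-power; if odd, multiply by the base once.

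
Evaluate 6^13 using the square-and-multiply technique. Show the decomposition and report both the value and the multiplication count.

Computing 6^13 by squaring (build up from 6^1; each line after the first costs one multiplication):

6^1 = 6
6^2 = (6^1)^2 = 6^2 = 36
6^3 = 6 * 6^2 = 6 * 36 = 216
6^6 = (6^3)^2 = 216^2 = 46656
6^12 = (6^6)^2 = 46656^2 = 2176782336
6^13 = 6 * 6^12 = 6 * 2176782336 = 13060694016

Result: 13060694016
Multiplications needed: 5 (5 lines after 6^1)

6^13 = 13060694016. Using exponentiation by squaring, this requires 5 multiplications. The key idea: if the exponent is even, square the half-power; if odd, multiply by the base once.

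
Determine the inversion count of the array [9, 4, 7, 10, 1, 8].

Finding inversions in [9, 4, 7, 10, 1, 8]:

(0, 1): arr[0]=9 > arr[1]=4
(0, 2): arr[0]=9 > arr[2]=7
(0, 4): arr[0]=9 > arr[4]=1
(0, 5): arr[0]=9 > arr[5]=8
(1, 4): arr[1]=4 > arr[4]=1
(2, 4): arr[2]=7 > arr[4]=1
(3, 4): arr[3]=10 > arr[4]=1
(3, 5): arr[3]=10 > arr[5]=8

Total inversions: 8

The array has 8 inversion(s): (0,1), (0,2), (0,4), (0,5), (1,4), (2,4), (3,4), (3,5). Each pair (i,j) satisfies i < j and arr[i] > arr[j].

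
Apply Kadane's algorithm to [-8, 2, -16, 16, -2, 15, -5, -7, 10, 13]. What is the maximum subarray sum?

Using Kadane's algorithm on [-8, 2, -16, 16, -2, 15, -5, -7, 10, 13]:

Scanning through the array:
Position 1 (value 2): max_ending_here = 2, max_so_far = 2
Position 2 (value -16): max_ending_here = -14, max_so_far = 2
Position 3 (value 16): max_ending_here = 16, max_so_far = 16
Position 4 (value -2): max_ending_here = 14, max_so_far = 16
Position 5 (value 15): max_ending_here = 29, max_so_far = 29
Position 6 (value -5): max_ending_here = 24, max_so_far = 29
Position 7 (value -7): max_ending_here = 17, max_so_far = 29
Position 8 (value 10): max_ending_here = 27, max_so_far = 29
Position 9 (value 13): max_ending_here = 40, max_so_far = 40

Maximum subarray: [16, -2, 15, -5, -7, 10, 13]
Maximum sum: 40

The maximum subarray is [16, -2, 15, -5, -7, 10, 13] with sum 40. This subarray runs from index 3 to index 9.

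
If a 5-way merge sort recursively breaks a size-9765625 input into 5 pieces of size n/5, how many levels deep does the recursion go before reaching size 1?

For divide and conquer with division factor 5:

Problem sizes at each level:
Level 0: 9765625
Level 1: 1953125
Level 2: 390625
Level 3: 78125
Level 4: 15625
Level 5: 3125
Level 6: 625
Level 7: 125
Level 8: 25
Level 9: 5
Level 10: 1

The root is level 0 and the size-1 base case is level 10 (the tree spans levels 0 through 10, i.e. 11 levels counting the root), so the depth is the number of divisions: log_5(9765625) = 10

The recursion tree depth is log_5(9765625) = 10. At each level, the problem size is divided by 5, so it takes 10 divisions to reduce to a base case of size 1. The algorithm makes 5 recursive calls at each level.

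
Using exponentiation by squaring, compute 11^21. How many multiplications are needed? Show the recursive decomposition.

Computing 11^21 by squaring (build up from 11^1; each line after the first costs one multiplication):

11^1 = 11
11^2 = (11^1)^2 = 11^2 = 121
11^4 = (11^2)^2 = 121^2 = 14641
11^5 = 11 * 11^4 = 11 * 14641 = 161051
11^10 = (11^5)^2 = 161051^2 = 25937424601
11^20 = (11^10)^2 = 25937424601^2 = 672749994932560009201
11^21 = 11 * 11^20 = 11 * 672749994932560009201 = 7400249944258160101211

Result: 7400249944258160101211
Multiplications needed: 6 (6 lines after 11^1)

11^21 = 7400249944258160101211. Using exponentiation by squaring, this requires 6 multiplications. The key idea: if the exponent is even, square the half-power; if odd, multiply by the base once.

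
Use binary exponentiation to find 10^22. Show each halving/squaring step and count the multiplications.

Computing 10^22 by squaring (build up from 10^1; each line after the first costs one multiplication):

10^1 = 10
10^2 = (10^1)^2 = 10^2 = 100
10^4 = (10^2)^2 = 100^2 = 10000
10^5 = 10 * 10^4 = 10 * 10000 = 100000
10^10 = (10^5)^2 = 100000^2 = 10000000000
10^11 = 10 * 10^10 = 10 * 10000000000 = 100000000000
10^22 = (10^11)^2 = 100000000000^2 = 10000000000000000000000

Result: 10000000000000000000000
Multiplications needed: 6 (6 lines after 10^1)

10^22 = 10000000000000000000000. Using exponentiation by squaring, this requires 6 multiplications. The key idea: if the exponent is even, square the half-power; if odd, multiply by the base once.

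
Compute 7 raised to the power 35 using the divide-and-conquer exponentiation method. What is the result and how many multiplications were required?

Computing 7^35 by squaring (build up from 7^1; each line after the first costs one multiplication):

7^1 = 7
7^2 = (7^1)^2 = 7^2 = 49
7^4 = (7^2)^2 = 49^2 = 2401
7^8 = (7^4)^2 = 2401^2 = 5764801
7^16 = (7^8)^2 = 5764801^2 = 33232930569601
7^17 = 7 * 7^16 = 7 * 33232930569601 = 232630513987207
7^34 = (7^17)^2 = 232630513987207^2 = 54116956037952111668959660849
7^35 = 7 * 7^34 = 7 * 54116956037952111668959660849 = 378818692265664781682717625943

Result: 378818692265664781682717625943
Multiplications needed: 7 (7 lines after 7^1)

7^35 = 378818692265664781682717625943. Using exponentiation by squaring, this requires 7 multiplications. The key idea: if the exponent is even, square the half-power; if odd, multiply by the base once.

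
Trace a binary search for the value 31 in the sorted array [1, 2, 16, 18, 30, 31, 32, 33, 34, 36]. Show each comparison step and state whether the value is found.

Binary search for 31 in [1, 2, 16, 18, 30, 31, 32, 33, 34, 36]:

lo=0, hi=9, mid=4, arr[mid]=30 -> 30 < 31, search right half
lo=5, hi=9, mid=7, arr[mid]=33 -> 33 > 31, search left half
lo=5, hi=6, mid=5, arr[mid]=31 -> Found target at index 5!

Binary search finds 31 at index 5 after 3 comparisons. The search repeatedly halves the search space by comparing with the middle element.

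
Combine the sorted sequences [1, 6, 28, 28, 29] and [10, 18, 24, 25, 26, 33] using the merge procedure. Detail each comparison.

Merging process:

Compare 1 vs 10: take 1 from left. Merged: [1]
Compare 6 vs 10: take 6 from left. Merged: [1, 6]
Compare 28 vs 10: take 10 from right. Merged: [1, 6, 10]
Compare 28 vs 18: take 18 from right. Merged: [1, 6, 10, 18]
Compare 28 vs 24: take 24 from right. Merged: [1, 6, 10, 18, 24]
Compare 28 vs 25: take 25 from right. Merged: [1, 6, 10, 18, 24, 25]
Compare 28 vs 26: take 26 from right. Merged: [1, 6, 10, 18, 24, 25, 26]
Compare 28 vs 33: take 28 from left. Merged: [1, 6, 10, 18, 24, 25, 26, 28]
Compare 28 vs 33: take 28 from left. Merged: [1, 6, 10, 18, 24, 25, 26, 28, 28]
Compare 29 vs 33: take 29 from left. Merged: [1, 6, 10, 18, 24, 25, 26, 28, 28, 29]
Append remaining from right: [33]. Merged: [1, 6, 10, 18, 24, 25, 26, 28, 28, 29, 33]

Final merged array: [1, 6, 10, 18, 24, 25, 26, 28, 28, 29, 33]
Total comparisons: 10

The merged array is [1, 6, 10, 18, 24, 25, 26, 28, 28, 29, 33], requiring 10 comparisons. The merge step runs in O(n) time where n is the total number of elements.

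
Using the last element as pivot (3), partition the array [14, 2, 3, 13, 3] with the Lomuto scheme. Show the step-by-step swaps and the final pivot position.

Lomuto partition with pivot = 3:

Initial array: [14, 2, 3, 13, 3]

arr[0]=14 > 3: no swap
arr[1]=2 <= 3: swap with position 0, array becomes [2, 14, 3, 13, 3]
arr[2]=3 <= 3: swap with position 1, array becomes [2, 3, 14, 13, 3]
arr[3]=13 > 3: no swap

Place pivot at position 2: [2, 3, 3, 13, 14]
Pivot position: 2

After partitioning with pivot 3, the array becomes [2, 3, 3, 13, 14]. The pivot is placed at index 2. All elements to the left of the pivot are <= 3, and all elements to the right are > 3.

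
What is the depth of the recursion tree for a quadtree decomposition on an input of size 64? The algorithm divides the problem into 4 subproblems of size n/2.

For divide and conquer with division factor 2:

Problem sizes at each level:
Level 0: 64
Level 1: 32
Level 2: 16
Level 3: 8
Level 4: 4
Level 5: 2
Level 6: 1

The root is level 0 and the size-1 base case is level 6 (the tree spans levels 0 through 6, i.e. 7 levels counting the root), so the depth is the number of divisions: log_2(64) = 6

The recursion tree depth is log_2(64) = 6. At each level, the problem size is divided by 2, so it takes 6 divisions to reduce to a base case of size 1. The algorithm makes 4 recursive calls at each level.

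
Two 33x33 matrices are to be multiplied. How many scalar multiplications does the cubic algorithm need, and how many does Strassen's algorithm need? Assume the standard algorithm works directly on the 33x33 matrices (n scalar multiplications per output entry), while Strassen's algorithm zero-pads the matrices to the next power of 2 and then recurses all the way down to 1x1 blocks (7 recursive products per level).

Matrix multiplication for 33x33 matrices:

Strassen's algorithm requires power-of-2 dimensions. Pad 33x33 to 64x64 (next power of 2).

Standard algorithm: 33^3 = 35937 multiplications
Strassen's algorithm: 7^(log2(64)) = 7^6 = 117649 multiplications
Difference: 35937 - 117649 = -81712 (Strassen uses MORE here due to padding overhead — for small or just-over-power-of-2 n, padding can outweigh the per-level savings)

Standard: 35937 multiplications (33^3). Strassen: 117649 multiplications (7^6, after padding to 64x64). Strassen reduces 8 recursive multiplications to 7 at each level.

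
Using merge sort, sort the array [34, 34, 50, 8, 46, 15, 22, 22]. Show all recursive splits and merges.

Merge sort trace:

Split: [34, 34, 50, 8, 46, 15, 22, 22] -> [34, 34, 50, 8] and [46, 15, 22, 22]
  Split: [34, 34, 50, 8] -> [34, 34] and [50, 8]
    Split: [34, 34] -> [34] and [34]
    Merge: [34] + [34] -> [34, 34]
    Split: [50, 8] -> [50] and [8]
    Merge: [50] + [8] -> [8, 50]
  Merge: [34, 34] + [8, 50] -> [8, 34, 34, 50]
  Split: [46, 15, 22, 22] -> [46, 15] and [22, 22]
    Split: [46, 15] -> [46] and [15]
    Merge: [46] + [15] -> [15, 46]
    Split: [22, 22] -> [22] and [22]
    Merge: [22] + [22] -> [22, 22]
  Merge: [15, 46] + [22, 22] -> [15, 22, 22, 46]
Merge: [8, 34, 34, 50] + [15, 22, 22, 46] -> [8, 15, 22, 22, 34, 34, 46, 50]

Final sorted array: [8, 15, 22, 22, 34, 34, 46, 50]

The merge sort proceeds by recursively splitting the array and merging sorted halves.
After all merges, the sorted array is [8, 15, 22, 22, 34, 34, 46, 50].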